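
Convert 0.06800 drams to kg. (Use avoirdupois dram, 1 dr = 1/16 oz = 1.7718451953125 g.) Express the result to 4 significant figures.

1 dram = 0.00177185 kilograms.
Thus 0.06800 × 0.00177185 ≈ 0.0001205 kg.

0.0001205 kg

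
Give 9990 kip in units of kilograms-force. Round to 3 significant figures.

4.53 × 10^6 kilograms-force

1 kip = 453.592 kgf.
9990 × 453.592 ≈ 4.53 × 10^6 kgf.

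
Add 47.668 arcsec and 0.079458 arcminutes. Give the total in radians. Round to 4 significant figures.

0.0002542 rad

47.668 arcsec = 0.000231101 rad and 0.079458 arcmin = 2.31134 × 10^-5 rad.
0.000231101 + 2.31134 × 10^-5 ≈ 0.0002542 rad.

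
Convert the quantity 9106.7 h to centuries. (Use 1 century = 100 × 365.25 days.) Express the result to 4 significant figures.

0.01039 century

1 h = 1.14077 × 10^-6 centuries.
So 9106.7 × 1.14077 × 10^-6 ≈ 0.01039 century.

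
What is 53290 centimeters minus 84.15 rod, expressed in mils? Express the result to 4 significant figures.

4.319e+6 mil

53290 cm = 2.09803e+7 mil and 84.15 rod = 1.66617e+7 mil.
2.09803e+7 − 1.66617e+7 ≈ 4.319e+6 mil.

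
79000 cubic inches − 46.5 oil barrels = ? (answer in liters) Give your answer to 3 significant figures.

79000 in³ = 1294.58 L and 46.5 bbl = 7392.91 L.
1294.58 − 7392.91 ≈ -6100 L.

-6100 L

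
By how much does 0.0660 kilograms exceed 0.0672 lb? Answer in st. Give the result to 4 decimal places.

0.0660 kg = 0.0103932 st and 0.0672 lb = 0.00480000 st.
0.0103932 − 0.00480000 ≈ 0.0056 st.

0.0056 st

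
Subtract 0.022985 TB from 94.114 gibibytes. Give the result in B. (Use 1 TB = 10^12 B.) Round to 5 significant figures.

94.114 GiB = 1.01054e+11 B and 0.022985 TB = 2.29850e+10 B.
1.01054e+11 − 2.29850e+10 ≈ 7.8069e+10 B.

7.8069e+10 bytes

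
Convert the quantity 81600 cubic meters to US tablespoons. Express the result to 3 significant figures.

1 m³ = 67628.0 US tbsp.
So 81600 × 67628.0 ≈ 5.52 × 10^9 US tbsp.

5.52 × 10^9 US tbsp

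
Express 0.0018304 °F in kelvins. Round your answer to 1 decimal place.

255.4 K

K = (°F + 459.67) × 5/9.
Applying the formula gives 255.4 K.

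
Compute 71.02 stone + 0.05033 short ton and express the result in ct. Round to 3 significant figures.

71.02 st = 2.25499e+6 ct and 0.05033 short ton = 228293 ct.
2.25499e+6 + 228293 ≈ 2.48e+6 ct.

2.48e+6 ct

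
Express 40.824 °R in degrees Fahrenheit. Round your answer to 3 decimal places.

°R = °F + 459.67.
Applying the formula gives -418.846 °F.

-418.846 degrees Fahrenheit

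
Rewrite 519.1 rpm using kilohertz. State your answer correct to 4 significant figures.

0.008652 kHz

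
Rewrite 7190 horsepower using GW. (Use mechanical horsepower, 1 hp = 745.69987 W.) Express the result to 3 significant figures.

0.00536 gigawatts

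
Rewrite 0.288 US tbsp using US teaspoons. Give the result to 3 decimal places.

1 US tablespoon = 3.00000 US tsp.
0.288 × 3.00000 ≈ 0.864 US tsp.

0.864 US tsp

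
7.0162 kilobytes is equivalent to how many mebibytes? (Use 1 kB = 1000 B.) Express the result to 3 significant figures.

0.00669 MiB

1 kilobyte = 0.000953674 mebibytes.
Thus 7.0162 × 0.000953674 ≈ 0.00669 MiB.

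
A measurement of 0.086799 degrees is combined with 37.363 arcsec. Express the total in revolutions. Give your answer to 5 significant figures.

0.00026994 revolutions

0.086799 ° = 0.000241108 rev and 37.363 arcsec = 2.88295e-5 rev.
0.000241108 + 2.88295e-5 ≈ 0.00026994 rev.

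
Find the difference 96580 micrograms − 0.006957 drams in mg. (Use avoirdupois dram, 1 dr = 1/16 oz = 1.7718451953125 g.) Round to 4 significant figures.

84.25 mg

96580 μg = 96.5800 mg and 0.006957 dr = 12.3267 mg.
96.5800 − 12.3267 ≈ 84.25 mg.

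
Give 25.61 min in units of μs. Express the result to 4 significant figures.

1 minute = 6.00000e+7 microseconds.
So 25.61 × 6.00000e+7 ≈ 1.537e+9 μs.

1.537e+9 μs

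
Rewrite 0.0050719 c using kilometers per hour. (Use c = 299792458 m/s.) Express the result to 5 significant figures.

1 speed of light = 1.079253 × 10^9 kilometers per hour.
So 0.0050719 × 1.079253 × 10^9 ≈ 5.4739 × 10^6 km/h.

5.4739 × 10^6 km/h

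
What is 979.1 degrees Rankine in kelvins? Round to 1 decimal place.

°R = K × 9/5.
Applying the formula gives 543.9 K.

543.9 K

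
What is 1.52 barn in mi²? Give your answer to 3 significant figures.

1 barn = 3.86102 × 10^-35 square miles.
1.52 × 3.86102 × 10^-35 ≈ 5.87 × 10^-35 mi².

5.87 × 10^-35 square miles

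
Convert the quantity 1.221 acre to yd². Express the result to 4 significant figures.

5910 yd²

1 acre = 4840.00 square yards.
So 1.221 × 4840.00 ≈ 5910 yd².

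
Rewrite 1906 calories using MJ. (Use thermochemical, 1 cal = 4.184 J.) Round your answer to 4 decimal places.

1 cal = 4.18400e-6 MJ.
Thus 1906 × 4.18400e-6 ≈ 0.0080 MJ.

0.0080 MJ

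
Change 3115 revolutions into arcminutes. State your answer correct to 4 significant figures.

6.728e+7 arcmin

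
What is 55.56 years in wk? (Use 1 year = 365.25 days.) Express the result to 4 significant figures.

1 yr = 52.1786 wk.
55.56 × 52.1786 ≈ 2899 wk.

2899 weeks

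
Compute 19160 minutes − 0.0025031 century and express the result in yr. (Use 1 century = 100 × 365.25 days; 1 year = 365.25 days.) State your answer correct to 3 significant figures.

19160 min = 0.0364286 yr and 0.0025031 century = 0.250310 yr.
0.0364286 − 0.250310 ≈ -0.214 yr.

-0.214 years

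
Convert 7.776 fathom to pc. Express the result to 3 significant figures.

1 fathom = 5.92674 × 10^-17 pc.
So 7.776 × 5.92674 × 10^-17 ≈ 4.61 × 10^-16 pc.

4.61 × 10^-16 parsecs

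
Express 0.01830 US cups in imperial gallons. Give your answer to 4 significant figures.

0.0009524 imperial gallons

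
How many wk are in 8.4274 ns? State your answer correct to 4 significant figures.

1 ns = 1.65344e-15 wk.
Thus 8.4274 × 1.65344e-15 ≈ 1.393e-14 wk.

1.393e-14 weeks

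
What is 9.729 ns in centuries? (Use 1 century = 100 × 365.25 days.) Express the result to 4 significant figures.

1 nanosecond = 3.16881e-19 century.
9.729 × 3.16881e-19 ≈ 3.083e-18 century.

3.083e-18 century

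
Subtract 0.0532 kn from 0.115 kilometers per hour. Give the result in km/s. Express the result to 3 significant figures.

0.115 km/h = 3.19444e-5 km/s and 0.0532 kn = 2.73684e-5 km/s.
3.19444e-5 − 2.73684e-5 ≈ 4.58e-6 km/s.

4.58e-6 kilometers per second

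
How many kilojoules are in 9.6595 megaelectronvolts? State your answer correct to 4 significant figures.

1.548e-15 kilojoules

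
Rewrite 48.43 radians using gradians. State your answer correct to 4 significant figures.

3083 gradians

1 rad = 63.6620 gradians.
Thus 48.43 × 63.6620 ≈ 3083 grad.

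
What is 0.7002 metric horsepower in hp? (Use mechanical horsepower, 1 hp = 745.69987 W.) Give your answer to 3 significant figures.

0.691 horsepower

1 PS = 0.986320 hp.
Then 0.7002 × 0.986320 ≈ 0.691 hp.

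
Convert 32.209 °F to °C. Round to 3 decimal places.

0.116 degrees Celsius

°C = (°F − 32) × 5/9.
Applying the formula gives 0.116 °C.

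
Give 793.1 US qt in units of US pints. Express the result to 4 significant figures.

1586 US pt

1 US qt = 2.00000 US pints.
793.1 × 2.00000 ≈ 1586 US pt.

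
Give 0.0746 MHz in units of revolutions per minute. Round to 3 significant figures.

1 MHz = 6.00000 × 10^7 rpm.
Then 0.0746 × 6.00000 × 10^7 ≈ 4.48 × 10^6 rpm.

4.48 × 10^6 rpm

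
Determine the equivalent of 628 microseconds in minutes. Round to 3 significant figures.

1.05e-5 min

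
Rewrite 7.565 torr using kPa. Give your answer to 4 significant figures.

1 torr = 0.133322 kPa.
7.565 × 0.133322 ≈ 1.009 kPa.

1.009 kilopascals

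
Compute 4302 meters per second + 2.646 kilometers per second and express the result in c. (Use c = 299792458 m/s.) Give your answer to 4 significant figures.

4302 m/s = 1.43499e-5 c and 2.646 km/s = 8.82611e-6 c.
1.43499e-5 + 8.82611e-6 ≈ 2.318e-5 c.

2.318e-5 c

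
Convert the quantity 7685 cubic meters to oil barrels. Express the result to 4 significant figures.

1 cubic meter = 6.28981 oil barrels.
Then 7685 × 6.28981 ≈ 48340 bbl.

48340 oil barrels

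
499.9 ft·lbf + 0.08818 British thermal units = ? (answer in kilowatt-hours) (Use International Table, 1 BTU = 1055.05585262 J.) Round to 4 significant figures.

499.9 ft·lbf = 0.000188270 kWh and 0.08818 BTU = 2.58430 × 10^-5 kWh.
0.000188270 + 2.58430 × 10^-5 ≈ 0.0002141 kWh.

0.0002141 kWh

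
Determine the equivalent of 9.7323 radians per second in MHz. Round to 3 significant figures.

1.55e-6 MHz

1 rad/s = 1.59155e-7 MHz.
Thus 9.7323 × 1.59155e-7 ≈ 1.55e-6 MHz.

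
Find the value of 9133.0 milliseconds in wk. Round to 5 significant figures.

1 ms = 1.65344e-9 weeks.
So 9133.0 × 1.65344e-9 ≈ 1.5101e-5 wk.

1.5101e-5 wk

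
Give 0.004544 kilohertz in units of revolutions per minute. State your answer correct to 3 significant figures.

273 revolutions per minute

1 kilohertz = 60000.0 rpm.
Thus 0.004544 × 60000.0 ≈ 273 rpm.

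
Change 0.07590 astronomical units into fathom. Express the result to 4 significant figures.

1 au = 8.18011 × 10^10 fathom.
Then 0.07590 × 8.18011 × 10^10 ≈ 6.209 × 10^9 fathom.

6.209 × 10^9 fathom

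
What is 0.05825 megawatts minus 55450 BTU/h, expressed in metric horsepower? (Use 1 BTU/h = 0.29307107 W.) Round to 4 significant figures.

0.05825 MW = 79.1980 PS and 55450 BTU/h = 22.0949 PS.
79.1980 − 22.0949 ≈ 57.10 PS.

57.10 PS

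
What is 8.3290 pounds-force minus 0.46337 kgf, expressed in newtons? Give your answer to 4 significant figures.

32.51 N

8.3290 lbf = 37.0492 N and 0.46337 kgf = 4.54411 N.
37.0492 − 4.54411 ≈ 32.51 N.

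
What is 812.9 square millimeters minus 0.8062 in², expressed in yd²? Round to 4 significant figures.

0.0003502 yd²

812.9 mm² = 0.000972220 yd² and 0.8062 in² = 0.000622068 yd².
0.000972220 − 0.000622068 ≈ 0.0003502 yd².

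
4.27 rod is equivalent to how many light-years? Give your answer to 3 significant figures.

2.27e-15 light-years

1 rod = 5.31587e-16 ly.
Thus 4.27 × 5.31587e-16 ≈ 2.27e-15 ly.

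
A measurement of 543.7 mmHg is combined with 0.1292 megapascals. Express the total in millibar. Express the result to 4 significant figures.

543.7 mmHg = 724.874 mbar and 0.1292 MPa = 1292.00 mbar.
724.874 + 1292.00 ≈ 2017 mbar.

2017 mbar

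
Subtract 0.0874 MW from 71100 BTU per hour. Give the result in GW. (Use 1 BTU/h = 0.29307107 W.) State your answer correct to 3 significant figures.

-6.66e-5 gigawatts

71100 BTU/h = 2.08374e-5 GW and 0.0874 MW = 8.74000e-5 GW.
2.08374e-5 − 8.74000e-5 ≈ -6.66e-5 GW.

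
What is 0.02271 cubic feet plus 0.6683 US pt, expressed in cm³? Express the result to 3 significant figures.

959 cm³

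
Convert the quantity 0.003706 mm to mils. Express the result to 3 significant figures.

1 mm = 39.3701 mil.
Then 0.003706 × 39.3701 ≈ 0.146 mil.

0.146 mils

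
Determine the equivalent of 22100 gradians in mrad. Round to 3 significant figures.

1 grad = 15.7080 milliradians.
22100 × 15.7080 ≈ 347000 mrad.

347000 milliradians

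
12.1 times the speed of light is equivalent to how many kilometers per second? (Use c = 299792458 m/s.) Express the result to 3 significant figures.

3.63e+6 km/s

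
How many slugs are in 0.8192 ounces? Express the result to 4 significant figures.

1 oz = 0.00194256 slug.
Thus 0.8192 × 0.00194256 ≈ 0.001591 slug.

0.001591 slugs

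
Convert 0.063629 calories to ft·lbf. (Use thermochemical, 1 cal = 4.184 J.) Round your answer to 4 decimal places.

1 cal = 3.08596 ft·lbf.
Thus 0.063629 × 3.08596 ≈ 0.1964 ft·lbf.

0.1964 ft·lbf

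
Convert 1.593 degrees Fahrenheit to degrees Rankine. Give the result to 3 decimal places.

461.263 degrees Rankine

°R = °F + 459.67.
Applying the formula gives 461.263 °R.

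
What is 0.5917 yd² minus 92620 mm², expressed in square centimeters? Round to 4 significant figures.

4021 cm²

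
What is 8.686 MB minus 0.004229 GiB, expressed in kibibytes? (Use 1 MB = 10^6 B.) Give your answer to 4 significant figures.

8.686 MB = 8482.42 KiB and 0.004229 GiB = 4434.43 KiB.
8482.42 − 4434.43 ≈ 4048 KiB.

4048 KiB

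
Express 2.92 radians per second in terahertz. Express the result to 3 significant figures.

4.65e-13 THz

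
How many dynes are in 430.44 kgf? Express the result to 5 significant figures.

4.2212 × 10^8 dyn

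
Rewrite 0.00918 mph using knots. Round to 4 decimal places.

1 mph = 0.868976 kn.
So 0.00918 × 0.868976 ≈ 0.0080 kn.

0.0080 knots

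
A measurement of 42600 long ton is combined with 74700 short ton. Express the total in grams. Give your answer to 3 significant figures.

1.11e+11 grams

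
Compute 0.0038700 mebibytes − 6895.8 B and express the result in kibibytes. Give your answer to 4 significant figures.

0.0038700 MiB = 3.96288 KiB and 6895.8 B = 6.73418 KiB.
3.96288 − 6.73418 ≈ -2.771 KiB.

-2.771 KiB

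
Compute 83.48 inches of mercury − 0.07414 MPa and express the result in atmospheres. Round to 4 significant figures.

2.058 atm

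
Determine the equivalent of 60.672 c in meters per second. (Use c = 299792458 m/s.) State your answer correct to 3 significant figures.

1 speed of light = 2.99792e+8 m/s.
Thus 60.672 × 2.99792e+8 ≈ 1.82e+10 m/s.

1.82e+10 m/s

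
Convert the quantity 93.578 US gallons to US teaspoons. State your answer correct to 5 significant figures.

1 US gallon = 768.000 US tsp.
So 93.578 × 768.000 ≈ 71868 US tsp.

71868 US tsp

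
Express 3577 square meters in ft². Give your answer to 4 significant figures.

1 m² = 10.7639 square feet.
So 3577 × 10.7639 ≈ 38500 ft².

38500 square feet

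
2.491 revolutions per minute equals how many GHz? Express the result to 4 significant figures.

4.152 × 10^-11 GHz

1 rpm = 1.66667 × 10^-11 GHz.
Thus 2.491 × 1.66667 × 10^-11 ≈ 4.152 × 10^-11 GHz.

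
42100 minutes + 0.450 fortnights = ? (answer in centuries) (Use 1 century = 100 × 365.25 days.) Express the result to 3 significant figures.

42100 min = 0.000800441 century and 0.450 fortnight = 0.000172485 century.
0.000800441 + 0.000172485 ≈ 0.000973 century.

0.000973 century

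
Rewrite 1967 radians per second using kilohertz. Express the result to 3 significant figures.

0.313 kHz

1 rad/s = 0.000159155 kHz.
Thus 1967 × 0.000159155 ≈ 0.313 kHz.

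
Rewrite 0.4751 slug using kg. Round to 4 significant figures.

6.934 kg

1 slug = 14.5939 kg.
Thus 0.4751 × 14.5939 ≈ 6.934 kg.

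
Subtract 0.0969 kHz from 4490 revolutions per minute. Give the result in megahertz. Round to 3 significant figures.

-2.21 × 10^-5 MHz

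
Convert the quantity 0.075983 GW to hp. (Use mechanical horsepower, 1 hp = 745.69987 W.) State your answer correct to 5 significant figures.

1 GW = 1.34102e+6 horsepower.
0.075983 × 1.34102e+6 ≈ 101890 hp.

101890 horsepower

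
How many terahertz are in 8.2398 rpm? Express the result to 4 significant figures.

1.373e-13 THz

1 revolution per minute = 1.66667e-14 terahertz.
Thus 8.2398 × 1.66667e-14 ≈ 1.373e-13 THz.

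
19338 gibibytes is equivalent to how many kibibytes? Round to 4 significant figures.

1 gibibyte = 1.04858e+6 KiB.
19338 × 1.04858e+6 ≈ 2.028e+10 KiB.

2.028e+10 kibibytes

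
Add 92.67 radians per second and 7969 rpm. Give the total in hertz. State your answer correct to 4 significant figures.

147.6 Hz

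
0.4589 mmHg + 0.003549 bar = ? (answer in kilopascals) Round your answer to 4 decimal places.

0.4161 kPa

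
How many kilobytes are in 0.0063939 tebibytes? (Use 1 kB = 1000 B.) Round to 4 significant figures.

7.030 × 10^6 kB

1 tebibyte = 1.09951 × 10^9 kB.
Thus 0.0063939 × 1.09951 × 10^9 ≈ 7.030 × 10^6 kB.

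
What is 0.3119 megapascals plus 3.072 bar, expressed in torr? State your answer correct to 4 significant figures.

0.3119 MPa = 2339.44 torr and 3.072 bar = 2304.19 torr.
2339.44 + 2304.19 ≈ 4644 torr.

4644 torr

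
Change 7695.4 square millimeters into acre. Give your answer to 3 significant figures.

1 square millimeter = 2.47105e-10 acres.
So 7695.4 × 2.47105e-10 ≈ 1.90e-6 acre.

1.90e-6 acre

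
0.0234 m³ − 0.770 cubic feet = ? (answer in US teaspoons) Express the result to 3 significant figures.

324 US teaspoons

0.0234 m³ = 4747.49 US tsp and 0.770 ft³ = 4423.68 US tsp.
4747.49 − 4423.68 ≈ 324 US tsp.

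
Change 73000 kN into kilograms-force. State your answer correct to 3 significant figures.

7.44 × 10^6 kgf

1 kN = 101.972 kilograms-force.
Then 73000 × 101.972 ≈ 7.44 × 10^6 kgf.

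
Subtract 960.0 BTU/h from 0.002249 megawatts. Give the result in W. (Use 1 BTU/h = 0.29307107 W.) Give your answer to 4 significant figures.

0.002249 MW = 2249.00 W and 960.0 BTU/h = 281.348 W.
2249.00 − 281.348 ≈ 1968 W.

1968 W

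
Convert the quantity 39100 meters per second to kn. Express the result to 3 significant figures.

1 meter per second = 1.94384 kn.
39100 × 1.94384 ≈ 76000 kn.

76000 kn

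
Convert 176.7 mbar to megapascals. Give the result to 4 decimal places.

0.0177 megapascals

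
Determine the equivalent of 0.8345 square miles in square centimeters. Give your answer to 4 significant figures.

2.161e+10 cm²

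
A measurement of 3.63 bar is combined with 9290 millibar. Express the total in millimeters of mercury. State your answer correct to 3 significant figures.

3.63 bar = 2722.72 mmHg and 9290 mbar = 6968.07 mmHg.
2722.72 + 6968.07 ≈ 9690 mmHg.

9690 mmHg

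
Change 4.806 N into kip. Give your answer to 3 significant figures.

1 newton = 0.000224809 kip.
Then 4.806 × 0.000224809 ≈ 0.00108 kip.

0.00108 kip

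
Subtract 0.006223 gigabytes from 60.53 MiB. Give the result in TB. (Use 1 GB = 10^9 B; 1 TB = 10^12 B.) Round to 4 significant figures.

60.53 MiB = 6.34703e-5 TB and 0.006223 GB = 6.22300e-6 TB.
6.34703e-5 − 6.22300e-6 ≈ 5.725e-5 TB.

5.725e-5 terabytes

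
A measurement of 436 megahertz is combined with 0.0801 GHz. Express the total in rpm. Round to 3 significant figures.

436 MHz = 2.61600 × 10^10 rpm and 0.0801 GHz = 4.80600 × 10^9 rpm.
2.61600 × 10^10 + 4.80600 × 10^9 ≈ 3.10 × 10^10 rpm.

3.10 × 10^10 rpm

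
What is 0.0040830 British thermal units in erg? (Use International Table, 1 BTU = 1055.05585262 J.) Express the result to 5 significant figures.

4.3078e+7 erg

1 BTU = 1.05506e+10 erg.
Then 0.0040830 × 1.05506e+10 ≈ 4.3078e+7 erg.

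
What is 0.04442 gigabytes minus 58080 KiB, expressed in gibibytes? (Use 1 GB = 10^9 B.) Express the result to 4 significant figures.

0.04442 GB = 0.0413693 GiB and 58080 KiB = 0.0553894 GiB.
0.0413693 − 0.0553894 ≈ -0.01402 GiB.

-0.01402 GiB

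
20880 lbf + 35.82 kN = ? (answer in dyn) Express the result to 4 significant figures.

20880 lbf = 9.28789 × 10^9 dyn and 35.82 kN = 3.58200 × 10^9 dyn.
9.28789 × 10^9 + 3.58200 × 10^9 ≈ 1.287 × 10^10 dyn.

1.287 × 10^10 dynes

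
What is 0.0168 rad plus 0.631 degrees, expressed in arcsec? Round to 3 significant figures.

5740 arcsec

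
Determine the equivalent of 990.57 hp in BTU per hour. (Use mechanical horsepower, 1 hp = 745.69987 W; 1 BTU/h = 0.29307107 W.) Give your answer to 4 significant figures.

2.520e+6 BTU/h

1 horsepower = 2544.43 BTU/h.
Then 990.57 × 2544.43 ≈ 2.520e+6 BTU/h.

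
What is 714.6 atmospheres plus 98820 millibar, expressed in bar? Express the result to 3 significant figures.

714.6 atm = 724.068 bar and 98820 mbar = 98.8200 bar.
724.068 + 98.8200 ≈ 823 bar.

823 bar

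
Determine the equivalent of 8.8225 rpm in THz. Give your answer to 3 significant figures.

1.47 × 10^-13 terahertz

1 rpm = 1.66667 × 10^-14 terahertz.
Then 8.8225 × 1.66667 × 10^-14 ≈ 1.47 × 10^-13 THz.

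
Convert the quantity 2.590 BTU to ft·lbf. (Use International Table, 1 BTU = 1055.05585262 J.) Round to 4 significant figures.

2015 ft·lbf

1 BTU = 778.169 foot-pounds.
So 2.590 × 778.169 ≈ 2015 ft·lbf.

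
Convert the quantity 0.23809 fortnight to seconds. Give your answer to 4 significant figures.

288000 s

1 fortnight = 1.20960e+6 seconds.
So 0.23809 × 1.20960e+6 ≈ 288000 s.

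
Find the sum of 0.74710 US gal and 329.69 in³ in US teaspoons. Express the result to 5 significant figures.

0.74710 US gal = 573.773 US tsp and 329.69 in³ = 1096.11 US tsp.
573.773 + 1096.11 ≈ 1669.9 US tsp.

1669.9 US tsp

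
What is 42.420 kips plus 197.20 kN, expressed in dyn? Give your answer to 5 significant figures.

42.420 kip = 1.88694e+10 dyn and 197.20 kN = 1.97200e+10 dyn.
1.88694e+10 + 1.97200e+10 ≈ 3.8589e+10 dyn.

3.8589e+10 dynes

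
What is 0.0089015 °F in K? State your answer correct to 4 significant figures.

255.4 K

K = (°F + 459.67) × 5/9.
Applying the formula gives 255.4 K.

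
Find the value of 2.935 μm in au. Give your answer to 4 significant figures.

1 micrometer = 6.68459 × 10^-18 au.
Then 2.935 × 6.68459 × 10^-18 ≈ 1.962 × 10^-17 au.

1.962 × 10^-17 astronomical units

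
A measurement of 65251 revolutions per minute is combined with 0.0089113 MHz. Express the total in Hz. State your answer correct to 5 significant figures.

65251 rpm = 1087.52 Hz and 0.0089113 MHz = 8911.30 Hz.
1087.52 + 8911.30 ≈ 9998.8 Hz.

9998.8 hertz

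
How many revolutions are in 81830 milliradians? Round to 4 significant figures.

13.02 rev

1 milliradian = 0.000159155 rev.
81830 × 0.000159155 ≈ 13.02 rev.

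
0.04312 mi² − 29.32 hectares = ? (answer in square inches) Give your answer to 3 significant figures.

-2.81 × 10^8 square inches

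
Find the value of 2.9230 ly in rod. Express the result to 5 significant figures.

5.4986 × 10^15 rods

1 ly = 1.88116 × 10^15 rod.
So 2.9230 × 1.88116 × 10^15 ≈ 5.4986 × 10^15 rod.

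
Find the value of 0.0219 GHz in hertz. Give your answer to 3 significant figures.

1 gigahertz = 1.00000e+9 Hz.
So 0.0219 × 1.00000e+9 ≈ 2.19e+7 Hz.

2.19e+7 Hz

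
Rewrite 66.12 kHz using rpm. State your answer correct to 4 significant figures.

3.967e+6 rpm

1 kilohertz = 60000.0 rpm.
Then 66.12 × 60000.0 ≈ 3.967e+6 rpm.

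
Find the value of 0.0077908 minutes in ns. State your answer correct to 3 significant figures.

1 min = 6.00000e+10 ns.
0.0077908 × 6.00000e+10 ≈ 4.67e+8 ns.

4.67e+8 ns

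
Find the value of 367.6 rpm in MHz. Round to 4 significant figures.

6.127e-6 MHz

1 rpm = 1.66667e-8 MHz.
Thus 367.6 × 1.66667e-8 ≈ 6.127e-6 MHz.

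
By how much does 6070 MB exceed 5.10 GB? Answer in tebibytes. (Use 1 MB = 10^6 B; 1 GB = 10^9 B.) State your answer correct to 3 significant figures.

0.000882 tebibytes

6070 MB = 0.00552063 TiB and 5.10 GB = 0.00463842 TiB.
0.00552063 − 0.00463842 ≈ 0.000882 TiB.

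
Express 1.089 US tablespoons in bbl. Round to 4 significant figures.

0.0001013 bbl

1 US tablespoon = 9.30060 × 10^-5 bbl.
So 1.089 × 9.30060 × 10^-5 ≈ 0.0001013 bbl.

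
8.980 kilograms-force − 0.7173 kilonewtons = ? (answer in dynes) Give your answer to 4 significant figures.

-6.292e+7 dynes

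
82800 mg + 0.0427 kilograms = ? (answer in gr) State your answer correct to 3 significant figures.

1940 grains

82800 mg = 1277.80 gr and 0.0427 kg = 658.962 gr.
1277.80 + 658.962 ≈ 1940 gr.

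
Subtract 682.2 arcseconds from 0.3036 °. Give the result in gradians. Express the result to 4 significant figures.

0.1268 gradians

0.3036 ° = 0.337333 grad and 682.2 arcsec = 0.210556 grad.
0.337333 − 0.210556 ≈ 0.1268 grad.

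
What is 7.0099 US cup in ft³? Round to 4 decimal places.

0.0586 cubic feet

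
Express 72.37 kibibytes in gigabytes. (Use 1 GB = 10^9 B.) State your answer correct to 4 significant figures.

1 KiB = 1.02400e-6 gigabytes.
Then 72.37 × 1.02400e-6 ≈ 7.411e-5 GB.

7.411e-5 GB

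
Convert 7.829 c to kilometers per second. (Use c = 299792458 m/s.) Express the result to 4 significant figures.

2.347e+6 km/s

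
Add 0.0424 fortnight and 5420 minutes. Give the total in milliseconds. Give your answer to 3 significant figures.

3.76 × 10^8 milliseconds

0.0424 fortnight = 5.12870 × 10^7 ms and 5420 min = 3.25200 × 10^8 ms.
5.12870 × 10^7 + 3.25200 × 10^8 ≈ 3.76 × 10^8 ms.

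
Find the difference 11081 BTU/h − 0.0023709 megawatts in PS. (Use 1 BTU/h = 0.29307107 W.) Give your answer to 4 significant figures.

1.192 metric horsepower

11081 BTU/h = 4.41540 PS and 0.0023709 MW = 3.22353 PS.
4.41540 − 3.22353 ≈ 1.192 PS.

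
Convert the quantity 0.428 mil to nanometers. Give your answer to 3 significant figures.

10900 nanometers

1 mil = 25400.0 nm.
Then 0.428 × 25400.0 ≈ 10900 nm.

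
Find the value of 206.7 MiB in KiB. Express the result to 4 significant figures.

211700 kibibytes

1 mebibyte = 1024.00 kibibytes.
Then 206.7 × 1024.00 ≈ 211700 KiB.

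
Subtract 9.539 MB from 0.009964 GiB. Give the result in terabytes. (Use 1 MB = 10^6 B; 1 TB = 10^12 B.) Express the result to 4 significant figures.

0.009964 GiB = 1.06988e-5 TB and 9.539 MB = 9.53900e-6 TB.
1.06988e-5 − 9.53900e-6 ≈ 1.160e-6 TB.

1.160e-6 terabytes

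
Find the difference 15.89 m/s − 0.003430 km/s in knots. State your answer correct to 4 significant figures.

15.89 m/s = 30.8877 kn and 0.003430 km/s = 6.66739 kn.
30.8877 − 6.66739 ≈ 24.22 kn.

24.22 kn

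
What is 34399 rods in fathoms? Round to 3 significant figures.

1 rod = 2.75000 fathom.
Thus 34399 × 2.75000 ≈ 94600 fathom.

94600 fathoms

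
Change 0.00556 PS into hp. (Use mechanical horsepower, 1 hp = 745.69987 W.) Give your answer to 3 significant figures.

0.00548 hp

1 PS = 0.986320 horsepower.
Thus 0.00556 × 0.986320 ≈ 0.00548 hp.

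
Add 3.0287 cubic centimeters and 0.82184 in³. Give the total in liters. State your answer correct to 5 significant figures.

0.016496 L

3.0287 cm³ = 0.00302870 L and 0.82184 in³ = 0.0134675 L.
0.00302870 + 0.0134675 ≈ 0.016496 L.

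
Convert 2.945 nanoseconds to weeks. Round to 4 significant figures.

1 nanosecond = 1.65344 × 10^-15 weeks.
Thus 2.945 × 1.65344 × 10^-15 ≈ 4.869 × 10^-15 wk.

4.869 × 10^-15 wk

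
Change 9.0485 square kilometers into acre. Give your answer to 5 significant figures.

2235.9 acre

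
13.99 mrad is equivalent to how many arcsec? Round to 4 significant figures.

1 milliradian = 206.265 arcseconds.
Then 13.99 × 206.265 ≈ 2886 arcsec.

2886 arcsec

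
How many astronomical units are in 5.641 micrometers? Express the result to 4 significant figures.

3.771e-17 astronomical units

1 micrometer = 6.68459e-18 au.
5.641 × 6.68459e-18 ≈ 3.771e-17 au.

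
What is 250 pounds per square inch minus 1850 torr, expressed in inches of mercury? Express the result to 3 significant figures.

436 inHg

250 psi = 509.005 inHg and 1850 torr = 72.8346 inHg.
509.005 − 72.8346 ≈ 436 inHg.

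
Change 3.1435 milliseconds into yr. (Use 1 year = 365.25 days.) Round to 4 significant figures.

1 millisecond = 3.16881e-11 years.
3.1435 × 3.16881e-11 ≈ 9.961e-11 yr.

9.961e-11 yr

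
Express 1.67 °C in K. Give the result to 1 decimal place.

274.8 kelvins

K = °C + 273.15.
Applying the formula gives 274.8 K.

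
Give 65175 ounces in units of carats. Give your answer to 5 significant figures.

9.2384e+6 carats

1 oz = 141.748 carats.
So 65175 × 141.748 ≈ 9.2384e+6 ct.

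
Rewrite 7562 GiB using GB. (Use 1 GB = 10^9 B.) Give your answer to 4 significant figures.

8120 gigabytes

1 GiB = 1.07374 gigabytes.
So 7562 × 1.07374 ≈ 8120 GB.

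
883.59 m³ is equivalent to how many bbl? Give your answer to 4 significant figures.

1 m³ = 6.28981 oil barrels.
So 883.59 × 6.28981 ≈ 5558 bbl.

5558 oil barrels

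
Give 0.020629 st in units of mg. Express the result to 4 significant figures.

131000 milligrams

1 st = 6.35029e+6 mg.
Thus 0.020629 × 6.35029e+6 ≈ 131000 mg.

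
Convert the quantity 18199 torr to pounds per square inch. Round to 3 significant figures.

1 torr = 0.0193368 psi.
Then 18199 × 0.0193368 ≈ 352 psi.

352 psi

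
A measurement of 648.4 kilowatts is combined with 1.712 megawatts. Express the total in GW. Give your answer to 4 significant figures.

0.002360 gigawatts

648.4 kW = 0.000648400 GW and 1.712 MW = 0.00171200 GW.
0.000648400 + 0.00171200 ≈ 0.002360 GW.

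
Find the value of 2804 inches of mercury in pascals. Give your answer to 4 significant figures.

9.495e+6 Pa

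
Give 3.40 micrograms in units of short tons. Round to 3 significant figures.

1 μg = 1.10231e-12 short ton.
So 3.40 × 1.10231e-12 ≈ 3.75e-12 short ton.

3.75e-12 short ton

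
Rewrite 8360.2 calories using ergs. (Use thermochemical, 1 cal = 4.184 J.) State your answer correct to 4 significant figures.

3.498 × 10^11 erg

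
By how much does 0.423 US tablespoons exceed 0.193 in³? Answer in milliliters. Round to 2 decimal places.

0.423 US tbsp = 6.25480 mL and 0.193 in³ = 3.16270 mL.
6.25480 − 3.16270 ≈ 3.09 mL.

3.09 mL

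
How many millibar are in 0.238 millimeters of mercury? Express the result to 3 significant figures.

0.317 millibar

1 millimeter of mercury = 1.33322 millibar.
Then 0.238 × 1.33322 ≈ 0.317 mbar.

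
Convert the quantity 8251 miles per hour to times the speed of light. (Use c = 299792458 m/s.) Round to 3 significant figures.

1.23e-5 c

1 mile per hour = 1.49116e-9 c.
Thus 8251 × 1.49116e-9 ≈ 1.23e-5 c.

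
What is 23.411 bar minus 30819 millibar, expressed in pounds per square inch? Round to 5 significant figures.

23.411 bar = 339.548 psi and 30819 mbar = 446.992 psi.
339.548 − 446.992 ≈ -107.44 psi.

-107.44 psi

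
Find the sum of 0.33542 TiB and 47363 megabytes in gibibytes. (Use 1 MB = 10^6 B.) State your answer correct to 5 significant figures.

0.33542 TiB = 343.470 GiB and 47363 MB = 44.1102 GiB.
343.470 + 44.1102 ≈ 387.58 GiB.

387.58 GiB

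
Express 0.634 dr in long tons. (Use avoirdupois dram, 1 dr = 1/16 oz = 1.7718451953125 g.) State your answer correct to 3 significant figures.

1.11 × 10^-6 long ton

1 dr = 1.74386 × 10^-6 long tons.
Thus 0.634 × 1.74386 × 10^-6 ≈ 1.11 × 10^-6 long ton.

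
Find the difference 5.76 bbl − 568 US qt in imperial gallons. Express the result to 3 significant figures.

83.2 imperial gallons

5.76 bbl = 201.441 imp gal and 568 US qt = 118.240 imp gal.
201.441 − 118.240 ≈ 83.2 imp gal.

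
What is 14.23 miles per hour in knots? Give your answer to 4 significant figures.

12.37 knots

1 mile per hour = 0.868976 kn.
So 14.23 × 0.868976 ≈ 12.37 kn.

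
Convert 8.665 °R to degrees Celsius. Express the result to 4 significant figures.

-268.3 °C

°R = (°C + 273.15) × 9/5.
Applying the formula gives -268.3 °C.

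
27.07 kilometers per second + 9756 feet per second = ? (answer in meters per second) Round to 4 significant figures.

30040 meters per second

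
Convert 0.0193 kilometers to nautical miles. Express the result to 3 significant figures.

0.0104 nautical miles

1 km = 0.539957 nmi.
So 0.0193 × 0.539957 ≈ 0.0104 nmi.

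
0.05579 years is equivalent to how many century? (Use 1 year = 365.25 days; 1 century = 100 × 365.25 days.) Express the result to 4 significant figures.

1 yr = 0.0100000 century.
0.05579 × 0.0100000 ≈ 0.0005579 century.

0.0005579 century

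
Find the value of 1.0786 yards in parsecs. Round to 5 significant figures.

1 yard = 2.96337 × 10^-17 pc.
Then 1.0786 × 2.96337 × 10^-17 ≈ 3.1963 × 10^-17 pc.

3.1963 × 10^-17 pc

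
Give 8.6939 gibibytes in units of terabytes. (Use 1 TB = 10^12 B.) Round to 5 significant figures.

0.0093350 TB

1 GiB = 0.00107374 terabytes.
Thus 8.6939 × 0.00107374 ≈ 0.0093350 TB.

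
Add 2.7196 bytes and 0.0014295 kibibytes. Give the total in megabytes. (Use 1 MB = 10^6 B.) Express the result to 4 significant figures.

4.183e-6 megabytes

2.7196 B = 2.71960e-6 MB and 0.0014295 KiB = 1.46381e-6 MB.
2.71960e-6 + 1.46381e-6 ≈ 4.183e-6 MB.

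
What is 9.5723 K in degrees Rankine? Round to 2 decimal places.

17.23 degrees Rankine

°R = K × 9/5.
Applying the formula gives 17.23 °R.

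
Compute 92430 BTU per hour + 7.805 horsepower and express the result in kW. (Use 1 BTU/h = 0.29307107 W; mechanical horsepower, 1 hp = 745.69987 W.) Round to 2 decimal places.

32.91 kilowatts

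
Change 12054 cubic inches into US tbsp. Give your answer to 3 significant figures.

1 cubic inch = 1.10823 US tbsp.
Thus 12054 × 1.10823 ≈ 13400 US tbsp.

13400 US tbsp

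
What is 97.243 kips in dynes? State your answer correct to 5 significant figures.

4.3256 × 10^10 dyn

1 kip = 4.44822 × 10^8 dynes.
Thus 97.243 × 4.44822 × 10^8 ≈ 4.3256 × 10^10 dyn.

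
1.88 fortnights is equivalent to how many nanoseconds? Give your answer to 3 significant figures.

1 fortnight = 1.20960 × 10^15 nanoseconds.
Thus 1.88 × 1.20960 × 10^15 ≈ 2.27 × 10^15 ns.

2.27 × 10^15 ns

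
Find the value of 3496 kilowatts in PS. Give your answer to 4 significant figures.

4753 metric horsepower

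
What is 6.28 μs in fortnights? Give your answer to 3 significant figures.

1 microsecond = 8.26720 × 10^-13 fortnight.
Then 6.28 × 8.26720 × 10^-13 ≈ 5.19 × 10^-12 fortnight.

5.19 × 10^-12 fortnight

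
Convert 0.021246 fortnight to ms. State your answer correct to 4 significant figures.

1 fortnight = 1.20960 × 10^9 ms.
So 0.021246 × 1.20960 × 10^9 ≈ 2.570 × 10^7 ms.

2.570 × 10^7 milliseconds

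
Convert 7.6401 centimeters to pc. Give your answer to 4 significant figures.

1 cm = 3.24078e-19 pc.
7.6401 × 3.24078e-19 ≈ 2.476e-18 pc.

2.476e-18 parsecs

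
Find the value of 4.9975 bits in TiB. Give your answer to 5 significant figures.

1 bit = 1.13687 × 10^-13 TiB.
Thus 4.9975 × 1.13687 × 10^-13 ≈ 5.6815 × 10^-13 TiB.

5.6815 × 10^-13 TiB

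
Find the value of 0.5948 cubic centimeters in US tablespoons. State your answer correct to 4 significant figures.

1 cm³ = 0.0676280 US tablespoons.
So 0.5948 × 0.0676280 ≈ 0.04023 US tbsp.

0.04023 US tbsp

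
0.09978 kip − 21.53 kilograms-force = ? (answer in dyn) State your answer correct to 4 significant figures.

0.09978 kip = 4.43844e+7 dyn and 21.53 kgf = 2.11137e+7 dyn.
4.43844e+7 − 2.11137e+7 ≈ 2.327e+7 dyn.

2.327e+7 dynes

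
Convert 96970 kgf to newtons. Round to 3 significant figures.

1 kilogram-force = 9.80665 N.
So 96970 × 9.80665 ≈ 951000 N.

951000 newtons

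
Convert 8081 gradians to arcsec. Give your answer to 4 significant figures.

1 grad = 3240.00 arcseconds.
So 8081 × 3240.00 ≈ 2.618 × 10^7 arcsec.

2.618 × 10^7 arcsec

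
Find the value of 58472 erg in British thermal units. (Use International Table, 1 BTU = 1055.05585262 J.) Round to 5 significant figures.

5.5421e-6 BTU

1 erg = 9.47817e-11 British thermal units.
So 58472 × 9.47817e-11 ≈ 5.5421e-6 BTU.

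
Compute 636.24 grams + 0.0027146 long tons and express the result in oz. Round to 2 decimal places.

119.73 oz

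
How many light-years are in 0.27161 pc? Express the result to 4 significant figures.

0.8859 light-years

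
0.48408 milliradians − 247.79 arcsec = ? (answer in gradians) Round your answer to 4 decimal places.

-0.0457 grad

0.48408 mrad = 0.0308175 grad and 247.79 arcsec = 0.0764784 grad.
0.0308175 − 0.0764784 ≈ -0.0457 grad.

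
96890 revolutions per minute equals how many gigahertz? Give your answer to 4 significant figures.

1.615 × 10^-6 gigahertz

1 revolution per minute = 1.66667 × 10^-11 gigahertz.
Then 96890 × 1.66667 × 10^-11 ≈ 1.615 × 10^-6 GHz.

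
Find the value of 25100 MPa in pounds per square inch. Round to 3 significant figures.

3.64 × 10^6 psi

1 MPa = 145.038 pounds per square inch.
25100 × 145.038 ≈ 3.64 × 10^6 psi.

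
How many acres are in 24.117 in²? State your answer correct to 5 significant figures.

3.8448 × 10^-6 acres

1 square inch = 1.59423 × 10^-7 acres.
Thus 24.117 × 1.59423 × 10^-7 ≈ 3.8448 × 10^-6 acre.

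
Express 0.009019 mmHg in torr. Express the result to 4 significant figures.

0.009019 torr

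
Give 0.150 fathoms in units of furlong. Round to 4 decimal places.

0.0014 furlong

1 fathom = 0.00909091 furlong.
0.150 × 0.00909091 ≈ 0.0014 furlong.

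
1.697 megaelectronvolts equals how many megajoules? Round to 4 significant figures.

2.719e-19 MJ

1 MeV = 1.60218e-19 megajoules.
Then 1.697 × 1.60218e-19 ≈ 2.719e-19 MJ.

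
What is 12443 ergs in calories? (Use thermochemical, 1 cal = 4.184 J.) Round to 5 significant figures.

0.00029739 calories

1 erg = 2.390057e-8 cal.
12443 × 2.390057e-8 ≈ 0.00029739 cal.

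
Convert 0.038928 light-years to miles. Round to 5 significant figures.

2.2884e+11 mi

1 light-year = 5.87863e+12 mi.
So 0.038928 × 5.87863e+12 ≈ 2.2884e+11 mi.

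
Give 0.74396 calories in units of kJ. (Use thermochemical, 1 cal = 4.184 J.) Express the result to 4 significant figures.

1 cal = 0.00418400 kilojoules.
0.74396 × 0.00418400 ≈ 0.003113 kJ.

0.003113 kilojoules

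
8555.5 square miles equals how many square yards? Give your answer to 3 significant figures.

1 square mile = 3.09760e+6 yd².
Then 8555.5 × 3.09760e+6 ≈ 2.65e+10 yd².

2.65e+10 yd²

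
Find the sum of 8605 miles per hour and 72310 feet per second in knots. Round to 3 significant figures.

50300 kn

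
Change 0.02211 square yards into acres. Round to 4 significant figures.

4.568 × 10^-6 acre

1 yd² = 0.000206612 acre.
Thus 0.02211 × 0.000206612 ≈ 4.568 × 10^-6 acre.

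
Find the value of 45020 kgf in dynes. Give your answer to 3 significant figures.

4.41e+10 dyn

1 kilogram-force = 980665 dynes.
45020 × 980665 ≈ 4.41e+10 dyn.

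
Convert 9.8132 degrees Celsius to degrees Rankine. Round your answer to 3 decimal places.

509.334 °R

°R = (°C + 273.15) × 9/5.
Applying the formula gives 509.334 °R.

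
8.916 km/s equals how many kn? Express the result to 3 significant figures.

1 km/s = 1943.84 kn.
Then 8.916 × 1943.84 ≈ 17300 kn.

17300 kn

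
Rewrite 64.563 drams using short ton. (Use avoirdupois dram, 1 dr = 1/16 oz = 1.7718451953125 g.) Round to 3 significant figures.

1 dr = 1.953125e-6 short ton.
So 64.563 × 1.953125e-6 ≈ 0.000126 short ton.

0.000126 short ton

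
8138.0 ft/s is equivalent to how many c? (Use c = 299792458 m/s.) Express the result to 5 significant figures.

8.2739e-6 times the speed of light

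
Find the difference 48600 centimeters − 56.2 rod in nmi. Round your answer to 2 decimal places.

0.11 nmi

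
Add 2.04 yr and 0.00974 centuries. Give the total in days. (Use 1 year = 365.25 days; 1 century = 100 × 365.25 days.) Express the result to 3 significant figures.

1100 d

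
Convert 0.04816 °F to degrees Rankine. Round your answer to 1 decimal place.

°R = °F + 459.67.
Applying the formula gives 459.7 °R.

459.7 °R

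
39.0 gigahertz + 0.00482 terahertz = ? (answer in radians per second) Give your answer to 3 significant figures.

2.75 × 10^11 rad/s

39.0 GHz = 2.45044 × 10^11 rad/s and 0.00482 THz = 3.02850 × 10^10 rad/s.
2.45044 × 10^11 + 3.02850 × 10^10 ≈ 2.75 × 10^11 rad/s.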